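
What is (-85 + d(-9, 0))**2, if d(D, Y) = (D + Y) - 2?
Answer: 9216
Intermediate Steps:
d(D, Y) = -2 + D + Y
(-85 + d(-9, 0))**2 = (-85 + (-2 - 9 + 0))**2 = (-85 - 11)**2 = (-96)**2 = 9216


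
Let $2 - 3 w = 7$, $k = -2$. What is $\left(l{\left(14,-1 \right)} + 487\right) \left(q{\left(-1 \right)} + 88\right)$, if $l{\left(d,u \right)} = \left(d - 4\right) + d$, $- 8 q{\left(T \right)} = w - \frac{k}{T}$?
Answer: $\frac{1084853}{24} \approx 45202.0$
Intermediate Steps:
$w = - \frac{5}{3}$ ($w = \frac{2}{3} - \frac{7}{3} = - \frac{5}{3} \approx -1.6667$)
$q{\left(T \right)} = \frac{5}{24} - \frac{1}{4 T}$ ($q{\left(T \right)} = - \frac{- \frac{5}{3} - - \frac{2}{T}}{8} = - \frac{- \frac{5}{3} + \frac{2}{T}}{8} = \frac{5}{24} - \frac{1}{4 T}$)
$l{\left(d,u \right)} = -4 + 2 d$ ($l{\left(d,u \right)} = \left(-4 + d\right) + d = -4 + 2 d$)
$\left(l{\left(14,-1 \right)} + 487\right) \left(q{\left(-1 \right)} + 88\right) = \left(\left(-4 + 2 \cdot 14\right) + 487\right) \left(\frac{-6 + 5 \left(-1\right)}{24 \left(-1\right)} + 88\right) = \left(\left(-4 + 28\right) + 487\right) \left(\frac{1}{24} \left(-1\right) \left(-6 - 5\right) + 88\right) = \left(24 + 487\right) \left(\frac{1}{24} \left(-1\right) \left(-11\right) + 88\right) = 511 \left(\frac{11}{24} + 88\right) = 511 \cdot \frac{2123}{24} = \frac{1084853}{24}$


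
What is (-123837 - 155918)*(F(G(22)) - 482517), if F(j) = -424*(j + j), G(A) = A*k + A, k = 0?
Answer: 140205652615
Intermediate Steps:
G(A) = A (G(A) = A*0 + A = 0 + A = A)
F(j) = -848*j
(-123837 - 155918)*(F(G(22)) - 482517) = (-123837 - 155918)*(-848*22 - 482517) = -279755*(-18656 - 482517) = -279755*(-501173) = 140205652615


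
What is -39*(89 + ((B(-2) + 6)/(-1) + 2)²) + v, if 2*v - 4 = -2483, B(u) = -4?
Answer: -9421/2 ≈ -4710.5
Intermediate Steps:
v = -2479/2 (v = 2 + (½)*(-2483) = 2 - 2483/2 = -2479/2 ≈ -1239.5)
-39*(89 + ((B(-2) + 6)/(-1) + 2)²) + v = -39*(89 + ((-4 + 6)/(-1) + 2)²) - 2479/2 = -39*(89 + (-1*2 + 2)²) - 2479/2 = -39*(89 + (-2 + 2)²) - 2479/2 = -39*(89 + 0²) - 2479/2 = -39*(89 + 0) - 2479/2 = -39*89 - 2479/2 = -3471 - 2479/2 = -9421/2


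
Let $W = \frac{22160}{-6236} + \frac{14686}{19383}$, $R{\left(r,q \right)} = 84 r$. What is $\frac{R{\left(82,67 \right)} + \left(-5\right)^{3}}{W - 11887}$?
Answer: $- \frac{29194998573}{51326715055} \approx -0.56881$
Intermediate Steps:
$W = - \frac{12069478}{4316871}$ ($W = 22160 \left(- \frac{1}{6236}\right) + 14686 \cdot \frac{1}{19383} = - \frac{5540}{1559} + \frac{2098}{2769} = - \frac{12069478}{4316871} \approx -2.7959$)
$\frac{R{\left(82,67 \right)} + \left(-5\right)^{3}}{W - 11887} = \frac{84 \cdot 82 + \left(-5\right)^{3}}{- \frac{12069478}{4316871} - 11887} = \frac{6888 - 125}{- \frac{51326715055}{4316871}} = 6763 \left(- \frac{4316871}{51326715055}\right) = - \frac{29194998573}{51326715055}$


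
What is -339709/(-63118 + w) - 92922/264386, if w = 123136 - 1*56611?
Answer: -45065444464/450381551 ≈ -100.06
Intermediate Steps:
w = 66525 (w = 123136 - 56611 = 66525)
-339709/(-63118 + w) - 92922/264386 = -339709/(-63118 + 66525) - 92922/264386 = -339709/3407 - 92922*1/264386 = -339709*1/3407 - 46461/132193 = -339709/3407 - 46461/132193 = -45065444464/450381551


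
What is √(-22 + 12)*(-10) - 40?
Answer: -40 - 10*I*√10 ≈ -40.0 - 31.623*I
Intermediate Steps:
√(-22 + 12)*(-10) - 40 = √(-10)*(-10) - 40 = (I*√10)*(-10) - 40 = -10*I*√10 - 40 = -40 - 10*I*√10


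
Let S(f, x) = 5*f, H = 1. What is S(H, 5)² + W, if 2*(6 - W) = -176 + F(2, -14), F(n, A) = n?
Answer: 118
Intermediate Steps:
W = 93 (W = 6 - (-176 + 2)/2 = 6 - ½*(-174) = 6 + 87 = 93)
S(H, 5)² + W = (5*1)² + 93 = 5² + 93 = 25 + 93 = 118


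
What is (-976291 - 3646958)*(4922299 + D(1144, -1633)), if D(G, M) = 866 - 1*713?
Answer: -22757721286548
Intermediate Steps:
D(G, M) = 153 (D(G, M) = 866 - 713 = 153)
(-976291 - 3646958)*(4922299 + D(1144, -1633)) = (-976291 - 3646958)*(4922299 + 153) = -4623249*4922452 = -22757721286548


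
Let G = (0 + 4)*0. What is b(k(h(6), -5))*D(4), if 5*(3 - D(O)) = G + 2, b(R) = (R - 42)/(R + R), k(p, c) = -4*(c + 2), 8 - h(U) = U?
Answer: -13/4 ≈ -3.2500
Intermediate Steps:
G = 0 (G = 4*0 = 0)
h(U) = 8 - U
k(p, c) = -8 - 4*c (k(p, c) = -4*(2 + c) = -8 - 4*c)
b(R) = (-42 + R)/(2*R) (b(R) = (-42 + R)/((2*R)) = (-42 + R)*(1/(2*R)) = (-42 + R)/(2*R))
D(O) = 13/5 (D(O) = 3 - (0 + 2)/5 = 3 - ⅕*2 = 3 - ⅖ = 13/5)
b(k(h(6), -5))*D(4) = ((-42 + (-8 - 4*(-5)))/(2*(-8 - 4*(-5))))*(13/5) = ((-42 + (-8 + 20))/(2*(-8 + 20)))*(13/5) = ((½)*(-42 + 12)/12)*(13/5) = ((½)*(1/12)*(-30))*(13/5) = -5/4*13/5 = -13/4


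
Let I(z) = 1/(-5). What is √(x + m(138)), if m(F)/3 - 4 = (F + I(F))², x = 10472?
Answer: √1686263/5 ≈ 259.71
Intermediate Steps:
I(z) = -⅕
m(F) = 12 + 3*(-⅕ + F)² (m(F) = 12 + 3*(F - ⅕)² = 12 + 3*(-⅕ + F)²)
√(x + m(138)) = √(10472 + (12 + 3*(-1 + 5*138)²/25)) = √(10472 + (12 + 3*(-1 + 690)²/25)) = √(10472 + (12 + (3/25)*689²)) = √(10472 + (12 + (3/25)*474721)) = √(10472 + (12 + 1424163/25)) = √(10472 + 1424463/25) = √(1686263/25) = √1686263/5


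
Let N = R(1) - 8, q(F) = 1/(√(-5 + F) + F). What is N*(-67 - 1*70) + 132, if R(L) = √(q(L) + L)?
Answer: 1228 - 137*√(30 - 10*I)/5 ≈ 1075.9 + 24.681*I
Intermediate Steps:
q(F) = 1/(F + √(-5 + F))
R(L) = √(L + 1/(L + √(-5 + L))) (R(L) = √(1/(L + √(-5 + L)) + L) = √(L + 1/(L + √(-5 + L))))
N = -8 + √5*√((1 - 2*I)*(2 + 2*I))/5 (N = √((1 + 1*(1 + √(-5 + 1)))/(1 + √(-5 + 1))) - 8 = √((1 + 1*(1 + √(-4)))/(1 + √(-4))) - 8 = √((1 + 1*(1 + 2*I))/(1 + 2*I)) - 8 = √(((1 - 2*I)/5)*(1 + (1 + 2*I))) - 8 = √(((1 - 2*I)/5)*(2 + 2*I)) - 8 = √((1 - 2*I)*(2 + 2*I)/5) - 8 = √5*√((1 - 2*I)*(2 + 2*I))/5 - 8 = -8 + √5*√((1 - 2*I)*(2 + 2*I))/5 ≈ -6.8898 - 0.18015*I)
N*(-67 - 1*70) + 132 = (-8 + √(30 - 10*I)/5)*(-67 - 1*70) + 132 = (-8 + √(30 - 10*I)/5)*(-67 - 70) + 132 = (-8 + √(30 - 10*I)/5)*(-137) + 132 = (1096 - 137*√(30 - 10*I)/5) + 132 = 1228 - 137*√(30 - 10*I)/5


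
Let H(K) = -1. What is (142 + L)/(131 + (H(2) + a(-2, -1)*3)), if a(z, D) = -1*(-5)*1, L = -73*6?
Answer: -296/145 ≈ -2.0414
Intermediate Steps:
L = -438
a(z, D) = 5 (a(z, D) = 5*1 = 5)
(142 + L)/(131 + (H(2) + a(-2, -1)*3)) = (142 - 438)/(131 + (-1 + 5*3)) = -296/(131 + (-1 + 15)) = -296/(131 + 14) = -296/145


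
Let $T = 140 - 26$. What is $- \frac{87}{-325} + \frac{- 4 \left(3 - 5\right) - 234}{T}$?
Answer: $- \frac{31766}{18525} \approx -1.7148$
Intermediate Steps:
$T = 114$
$- \frac{87}{-325} + \frac{- 4 \left(3 - 5\right) - 234}{T} = - \frac{87}{-325} + \frac{- 4 \left(3 - 5\right) - 234}{114} = \left(-87\right) \left(- \frac{1}{325}\right) + \left(\left(-4\right) \left(-2\right) - 234\right) \frac{1}{114} = \frac{87}{325} + \left(8 - 234\right) \frac{1}{114} = \frac{87}{325} - \frac{113}{57} = - \frac{31766}{18525}$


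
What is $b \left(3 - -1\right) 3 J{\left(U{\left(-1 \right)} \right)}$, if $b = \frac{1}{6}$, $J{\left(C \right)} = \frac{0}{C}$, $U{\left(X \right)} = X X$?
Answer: $0$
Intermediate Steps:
$U{\left(X \right)} = X^{2}$
$J{\left(C \right)} = 0$
$b = \frac{1}{6} \approx 0.16667$
$b \left(3 - -1\right) 3 J{\left(U{\left(-1 \right)} \right)} = \frac{3 - -1}{6} \cdot 3 \cdot 0 = \frac{3 + 1}{6} \cdot 3 \cdot 0 = \frac{1}{6} \cdot 4 \cdot 3 \cdot 0 = \frac{2}{3} \cdot 3 \cdot 0 = 2 \cdot 0 = 0$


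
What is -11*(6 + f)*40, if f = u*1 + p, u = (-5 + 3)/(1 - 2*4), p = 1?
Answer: -22440/7 ≈ -3205.7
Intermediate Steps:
u = 2/7 (u = -2/(1 - 8) = -2/(-7) = -2*(-⅐) = 2/7 ≈ 0.28571)
f = 9/7 (f = (2/7)*1 + 1 = 2/7 + 1 = 9/7 ≈ 1.2857)
-11*(6 + f)*40 = -11*(6 + 9/7)*40 = -11*51/7*40 = -561/7*40 = -22440/7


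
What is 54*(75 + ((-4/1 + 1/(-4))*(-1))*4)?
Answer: 4968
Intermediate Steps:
54*(75 + ((-4/1 + 1/(-4))*(-1))*4) = 54*(75 + ((-4*1 + 1*(-¼))*(-1))*4) = 54*(75 + ((-4 - ¼)*(-1))*4) = 54*(75 - 17/4*(-1)*4) = 54*(75 + (17/4)*4) = 54*(75 + 17) = 54*92 = 4968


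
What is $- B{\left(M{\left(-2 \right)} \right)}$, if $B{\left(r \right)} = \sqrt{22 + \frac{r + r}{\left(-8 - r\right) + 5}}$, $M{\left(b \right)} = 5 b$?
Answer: $- \frac{\sqrt{938}}{7} \approx -4.3753$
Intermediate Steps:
$B{\left(r \right)} = \sqrt{22 + \frac{2 r}{-3 - r}}$
$- B{\left(M{\left(-2 \right)} \right)} = - \sqrt{2} \sqrt{\frac{33 + 10 \cdot 5 \left(-2\right)}{3 + 5 \left(-2\right)}} = - \sqrt{2} \sqrt{\frac{33 + 10 \left(-10\right)}{3 - 10}} = - \sqrt{2} \sqrt{\frac{33 - 100}{-7}} = - \sqrt{2} \sqrt{\left(- \frac{1}{7}\right) \left(-67\right)} = - \sqrt{2} \sqrt{\frac{67}{7}} = - \sqrt{2} \frac{\sqrt{469}}{7} = - \frac{\sqrt{938}}{7}$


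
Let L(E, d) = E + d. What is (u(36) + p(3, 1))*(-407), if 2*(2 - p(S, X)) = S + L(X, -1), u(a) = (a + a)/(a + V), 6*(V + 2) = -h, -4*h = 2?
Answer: -869759/818 ≈ -1063.3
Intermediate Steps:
h = -½ (h = -¼*2 = -½ ≈ -0.50000)
V = -23/12 (V = -2 + (-1*(-½))/6 = -2 + (⅙)*(½) = -2 + 1/12 = -23/12 ≈ -1.9167)
u(a) = 2*a/(-23/12 + a) (u(a) = (a + a)/(a - 23/12) = (2*a)/(-23/12 + a) = 2*a/(-23/12 + a))
p(S, X) = 5/2 - S/2 - X/2 (p(S, X) = 2 - (S + (X - 1))/2 = 2 - (S + (-1 + X))/2 = 2 - (-1 + S + X)/2 = 2 + (½ - S/2 - X/2) = 5/2 - S/2 - X/2)
(u(36) + p(3, 1))*(-407) = (24*36/(-23 + 12*36) + (5/2 - ½*3 - ½*1))*(-407) = (24*36/(-23 + 432) + (5/2 - 3/2 - ½))*(-407) = (24*36/409 + ½)*(-407) = (24*36*(1/409) + ½)*(-407) = (864/409 + ½)*(-407) = (2137/818)*(-407) = -869759/818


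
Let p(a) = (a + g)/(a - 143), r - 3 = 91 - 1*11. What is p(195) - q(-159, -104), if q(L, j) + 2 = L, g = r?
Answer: 4325/26 ≈ 166.35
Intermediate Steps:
r = 83 (r = 3 + (91 - 1*11) = 3 + (91 - 11) = 3 + 80 = 83)
g = 83
q(L, j) = -2 + L
p(a) = (83 + a)/(-143 + a) (p(a) = (a + 83)/(a - 143) = (83 + a)/(-143 + a))
p(195) - q(-159, -104) = (83 + 195)/(-143 + 195) - (-2 - 159) = 278/52 - 1*(-161) = (1/52)*278 + 161 = 139/26 + 161 = 4325/26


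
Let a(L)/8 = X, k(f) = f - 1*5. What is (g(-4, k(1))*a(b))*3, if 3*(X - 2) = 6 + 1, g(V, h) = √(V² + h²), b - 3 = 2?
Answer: 416*√2 ≈ 588.31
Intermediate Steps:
b = 5 (b = 3 + 2 = 5)
k(f) = -5 + f (k(f) = f - 5 = -5 + f)
X = 13/3 (X = 2 + (6 + 1)/3 = 2 + (⅓)*7 = 2 + 7/3 = 13/3 ≈ 4.3333)
a(L) = 104/3 (a(L) = 8*(13/3) = 104/3)
(g(-4, k(1))*a(b))*3 = (√((-4)² + (-5 + 1)²)*(104/3))*3 = (√(16 + (-4)²)*(104/3))*3 = (√(16 + 16)*(104/3))*3 = (√32*(104/3))*3 = ((4*√2)*(104/3))*3 = (416*√2/3)*3 = 416*√2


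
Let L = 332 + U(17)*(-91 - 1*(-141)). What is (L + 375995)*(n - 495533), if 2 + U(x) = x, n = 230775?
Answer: -99834152366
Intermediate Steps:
U(x) = -2 + x
L = 1082 (L = 332 + (-2 + 17)*(-91 - 1*(-141)) = 332 + 15*(-91 + 141) = 332 + 15*50 = 332 + 750 = 1082)
(L + 375995)*(n - 495533) = (1082 + 375995)*(230775 - 495533) = 377077*(-264758) = -99834152366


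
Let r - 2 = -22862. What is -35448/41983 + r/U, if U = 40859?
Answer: -2408101212/1715383397 ≈ -1.4038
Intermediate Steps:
r = -22860 (r = 2 - 22862 = -22860)
-35448/41983 + r/U = -35448/41983 - 22860/40859 = -2408101212/1715383397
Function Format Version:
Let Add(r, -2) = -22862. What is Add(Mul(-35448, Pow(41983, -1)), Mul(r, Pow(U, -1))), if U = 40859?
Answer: Rational(-2408101212, 1715383397) ≈ -1.4038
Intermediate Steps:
r = -22860 (r = Add(2, -22862) = -22860)
Add(Mul(-35448, Pow(41983, -1)), Mul(r, Pow(U, -1))) = Add(Mul(-35448, Pow(41983, -1)), Mul(-22860, Pow(40859, -1))) = Add(Mul(-35448, Rational(1, 41983)), Mul(-22860, Rational(1, 40859))) = Add(Rational(-35448, 41983), Rational(-22860, 40859)) = Rational(-2408101212, 1715383397)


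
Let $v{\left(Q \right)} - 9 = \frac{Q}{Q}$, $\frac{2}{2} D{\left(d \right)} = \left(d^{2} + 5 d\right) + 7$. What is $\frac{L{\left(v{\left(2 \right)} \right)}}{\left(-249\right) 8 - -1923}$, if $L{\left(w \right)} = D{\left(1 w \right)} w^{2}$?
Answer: $- \frac{15700}{69} \approx -227.54$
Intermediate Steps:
$D{\left(d \right)} = 7 + d^{2} + 5 d$ ($D{\left(d \right)} = \left(d^{2} + 5 d\right) + 7 = 7 + d^{2} + 5 d$)
$v{\left(Q \right)} = 10$ ($v{\left(Q \right)} = 9 + \frac{Q}{Q} = 9 + 1 = 10$)
$L{\left(w \right)} = w^{2} \left(7 + w^{2} + 5 w\right)$ ($L{\left(w \right)} = \left(7 + \left(1 w\right)^{2} + 5 \cdot 1 w\right) w^{2} = \left(7 + w^{2} + 5 w\right) w^{2} = w^{2} \left(7 + w^{2} + 5 w\right)$)
$\frac{L{\left(v{\left(2 \right)} \right)}}{\left(-249\right) 8 - -1923} = \frac{10^{2} \left(7 + 10^{2} + 5 \cdot 10\right)}{\left(-249\right) 8 - -1923} = \frac{100 \left(7 + 100 + 50\right)}{-1992 + 1923} = \frac{100 \cdot 157}{-69} = 15700 \left(- \frac{1}{69}\right) = - \frac{15700}{69}$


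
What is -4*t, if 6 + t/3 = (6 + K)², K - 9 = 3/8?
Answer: -44235/16 ≈ -2764.7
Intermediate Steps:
K = 75/8 (K = 9 + 3/8 = 75/8 ≈ 9.3750)
t = 44235/64 (t = -18 + 3*(6 + 75/8)² = -18 + 3*(123/8)² = -18 + 3*(15129/64) = -18 + 45387/64 = 44235/64 ≈ 691.17)
-4*t = -4*44235/64 = -44235/16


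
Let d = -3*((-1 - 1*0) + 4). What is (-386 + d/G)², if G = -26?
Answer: 100540729/676 ≈ 1.4873e+5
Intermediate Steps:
d = -9 (d = -3*((-1 + 0) + 4) = -3*(-1 + 4) = -3*3 = -9)
(-386 + d/G)² = (-386 - 9/(-26))² = (-386 - 9*(-1/26))² = (-386 + 9/26)² = (-10027/26)² = 100540729/676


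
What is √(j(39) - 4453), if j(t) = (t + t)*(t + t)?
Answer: √1631 ≈ 40.386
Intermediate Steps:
j(t) = 4*t² (j(t) = (2*t)*(2*t) = 4*t²)
√(j(39) - 4453) = √(4*39² - 4453) = √(4*1521 - 4453) = √(6084 - 4453) = √1631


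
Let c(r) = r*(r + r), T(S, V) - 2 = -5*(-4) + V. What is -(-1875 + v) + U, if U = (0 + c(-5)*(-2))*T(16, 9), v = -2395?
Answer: 1170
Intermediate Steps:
T(S, V) = 22 + V (T(S, V) = 2 + (-5*(-4) + V) = 2 + (20 + V) = 22 + V)
c(r) = 2*r**2 (c(r) = r*(2*r) = 2*r**2)
U = -3100 (U = (0 + (2*(-5)**2)*(-2))*(22 + 9) = (0 + (2*25)*(-2))*31 = (0 + 50*(-2))*31 = (0 - 100)*31 = -100*31 = -3100)
-(-1875 + v) + U = -(-1875 - 2395) - 3100 = -1*(-4270) - 3100 = 4270 - 3100 = 1170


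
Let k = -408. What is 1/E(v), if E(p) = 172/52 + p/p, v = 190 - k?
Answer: 13/56 ≈ 0.23214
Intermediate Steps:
v = 598 (v = 190 - 1*(-408) = 190 + 408 = 598)
E(p) = 56/13 (E(p) = 172*(1/52) + 1 = 43/13 + 1 = 56/13)
1/E(v) = 1/(56/13) = 13/56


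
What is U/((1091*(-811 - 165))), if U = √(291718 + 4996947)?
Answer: -√5288665/1064816 ≈ -0.0021597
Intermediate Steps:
U = √5288665 ≈ 2299.7
U/((1091*(-811 - 165))) = √5288665/((1091*(-811 - 165))) = √5288665/((1091*(-976))) = √5288665/(-1064816) = √5288665*(-1/1064816) = -√5288665/1064816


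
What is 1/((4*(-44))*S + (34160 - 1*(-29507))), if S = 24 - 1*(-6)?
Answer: 1/58387 ≈ 1.7127e-5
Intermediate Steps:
S = 30 (S = 24 + 6 = 30)
1/((4*(-44))*S + (34160 - 1*(-29507))) = 1/((4*(-44))*30 + (34160 - 1*(-29507))) = 1/(-176*30 + (34160 + 29507)) = 1/(-5280 + 63667) = 1/58387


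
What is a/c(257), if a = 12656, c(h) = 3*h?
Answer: 12656/771 ≈ 16.415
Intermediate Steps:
a/c(257) = 12656/((3*257)) = 12656/771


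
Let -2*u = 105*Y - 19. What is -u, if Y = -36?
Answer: -3799/2 ≈ -1899.5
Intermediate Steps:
u = 3799/2 (u = -(105*(-36) - 19)/2 = -(-3780 - 19)/2 = -½*(-3799) = 3799/2 ≈ 1899.5)
-u = -1*3799/2 = -3799/2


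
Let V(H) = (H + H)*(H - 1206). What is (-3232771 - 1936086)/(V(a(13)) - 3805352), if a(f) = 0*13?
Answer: 5168857/3805352 ≈ 1.3583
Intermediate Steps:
a(f) = 0
V(H) = 2*H*(-1206 + H) (V(H) = (2*H)*(-1206 + H) = 2*H*(-1206 + H))
(-3232771 - 1936086)/(V(a(13)) - 3805352) = (-3232771 - 1936086)/(2*0*(-1206 + 0) - 3805352) = -5168857/(2*0*(-1206) - 3805352) = -5168857/(0 - 3805352) = -5168857/(-3805352) = -5168857*(-1/3805352) = 5168857/3805352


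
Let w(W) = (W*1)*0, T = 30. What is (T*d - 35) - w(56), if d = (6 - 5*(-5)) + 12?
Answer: 1255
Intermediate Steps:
d = 43 (d = (6 + 25) + 12 = 31 + 12 = 43)
w(W) = 0 (w(W) = W*0 = 0)
(T*d - 35) - w(56) = (30*43 - 35) - 1*0 = (1290 - 35) + 0 = 1255 + 0 = 1255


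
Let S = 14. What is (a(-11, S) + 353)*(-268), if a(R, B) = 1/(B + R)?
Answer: -284080/3 ≈ -94693.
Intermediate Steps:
(a(-11, S) + 353)*(-268) = (1/(14 - 11) + 353)*(-268) = (1/3 + 353)*(-268) = (⅓ + 353)*(-268) = (1060/3)*(-268) = -284080/3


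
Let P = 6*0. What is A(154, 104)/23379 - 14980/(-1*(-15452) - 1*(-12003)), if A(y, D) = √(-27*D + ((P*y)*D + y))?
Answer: -2996/5491 + I*√2654/23379 ≈ -0.54562 + 0.0022036*I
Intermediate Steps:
P = 0
A(y, D) = √(y - 27*D) (A(y, D) = √(-27*D + ((0*y)*D + y)) = √(-27*D + (0*D + y)) = √(-27*D + (0 + y)) = √(-27*D + y) = √(y - 27*D))
A(154, 104)/23379 - 14980/(-1*(-15452) - 1*(-12003)) = √(154 - 27*104)/23379 - 14980/(-1*(-15452) - 1*(-12003)) = √(154 - 2808)*(1/23379) - 14980/(15452 + 12003) = √(-2654)*(1/23379) - 14980/27455 = (I*√2654)*(1/23379) - 14980*1/27455 = I*√2654/23379 - 2996/5491 = -2996/5491 + I*√2654/23379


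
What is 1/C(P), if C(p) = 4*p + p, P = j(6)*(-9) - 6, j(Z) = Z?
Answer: -1/300 ≈ -0.0033333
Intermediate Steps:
P = -60 (P = 6*(-9) - 6 = -54 - 6 = -60)
C(p) = 5*p
1/C(P) = 1/(5*(-60)) = 1/(-300) = -1/300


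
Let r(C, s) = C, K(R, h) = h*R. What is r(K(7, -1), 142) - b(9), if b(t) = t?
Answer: -16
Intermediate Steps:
K(R, h) = R*h
r(K(7, -1), 142) - b(9) = 7*(-1) - 1*9 = -7 - 9 = -16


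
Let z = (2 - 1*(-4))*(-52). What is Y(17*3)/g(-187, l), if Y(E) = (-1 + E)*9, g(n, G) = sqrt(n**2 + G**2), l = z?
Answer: 450*sqrt(132313)/132313 ≈ 1.2371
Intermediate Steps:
z = -312 (z = (2 + 4)*(-52) = 6*(-52) = -312)
l = -312
g(n, G) = sqrt(G**2 + n**2)
Y(E) = -9 + 9*E
Y(17*3)/g(-187, l) = (-9 + 9*(17*3))/(sqrt((-312)**2 + (-187)**2)) = (-9 + 9*51)/(sqrt(97344 + 34969)) = (-9 + 459)/(sqrt(132313)) = 450*(sqrt(132313)/132313) = 450*sqrt(132313)/132313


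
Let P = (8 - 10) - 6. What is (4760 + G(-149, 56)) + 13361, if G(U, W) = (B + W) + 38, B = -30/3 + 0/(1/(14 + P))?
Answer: 18205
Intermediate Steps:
P = -8 (P = -2 - 6 = -8)
B = -10 (B = -30/3 + 0/(1/(14 - 8)) = -30*⅓ + 0/(1/6) = -10 + 0/(⅙) = -10 + 0*6 = -10 + 0 = -10)
G(U, W) = 28 + W (G(U, W) = (-10 + W) + 38 = 28 + W)
(4760 + G(-149, 56)) + 13361 = (4760 + (28 + 56)) + 13361 = (4760 + 84) + 13361 = 4844 + 13361 = 18205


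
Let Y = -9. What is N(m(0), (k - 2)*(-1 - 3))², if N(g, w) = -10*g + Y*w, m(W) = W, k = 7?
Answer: 32400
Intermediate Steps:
N(g, w) = -10*g - 9*w
N(m(0), (k - 2)*(-1 - 3))² = (-10*0 - 9*(7 - 2)*(-1 - 3))² = (0 - 45*(-4))² = (0 - 9*(-20))² = (0 + 180)² = 180² = 32400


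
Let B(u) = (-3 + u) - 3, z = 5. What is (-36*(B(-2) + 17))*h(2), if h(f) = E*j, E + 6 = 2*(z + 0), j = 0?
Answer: 0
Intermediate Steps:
E = 4 (E = -6 + 2*(5 + 0) = -6 + 2*5 = -6 + 10 = 4)
B(u) = -6 + u
h(f) = 0 (h(f) = 4*0 = 0)
(-36*(B(-2) + 17))*h(2) = -36*((-6 - 2) + 17)*0 = -36*(-8 + 17)*0 = -36*9*0 = -324*0 = 0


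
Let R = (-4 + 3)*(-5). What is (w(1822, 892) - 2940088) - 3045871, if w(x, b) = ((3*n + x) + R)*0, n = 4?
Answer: -5985959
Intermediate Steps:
R = 5 (R = -1*(-5) = 5)
w(x, b) = 0 (w(x, b) = ((3*4 + x) + 5)*0 = ((12 + x) + 5)*0 = (17 + x)*0 = 0)
(w(1822, 892) - 2940088) - 3045871 = (0 - 2940088) - 3045871 = -2940088 - 3045871 = -5985959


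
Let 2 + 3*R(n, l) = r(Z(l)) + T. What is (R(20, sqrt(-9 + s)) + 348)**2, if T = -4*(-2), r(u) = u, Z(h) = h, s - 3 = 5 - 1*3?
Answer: 1102496/9 + 1400*I/3 ≈ 1.225e+5 + 466.67*I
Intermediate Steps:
s = 5 (s = 3 + (5 - 1*3) = 3 + (5 - 3) = 3 + 2 = 5)
T = 8
R(n, l) = 2 + l/3 (R(n, l) = -2/3 + (l + 8)/3 = -2/3 + (8 + l)/3 = -2/3 + (8/3 + l/3) = 2 + l/3)
(R(20, sqrt(-9 + s)) + 348)**2 = ((2 + sqrt(-9 + 5)/3) + 348)**2 = ((2 + sqrt(-4)/3) + 348)**2 = ((2 + (2*I)/3) + 348)**2 = ((2 + 2*I/3) + 348)**2 = (350 + 2*I/3)**2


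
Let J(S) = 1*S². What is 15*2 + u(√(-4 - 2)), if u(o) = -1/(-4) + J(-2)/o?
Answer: 121/4 - 2*I*√6/3 ≈ 30.25 - 1.633*I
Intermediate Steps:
J(S) = S²
u(o) = ¼ + 4/o (u(o) = -1/(-4) + (-2)²/o = -1*(-¼) + 4/o = ¼ + 4/o)
15*2 + u(√(-4 - 2)) = 15*2 + (16 + √(-4 - 2))/(4*(√(-4 - 2))) = 30 + (16 + √(-6))/(4*(√(-6))) = 30 + (16 + I*√6)/(4*((I*√6))) = 30 + (-I*√6/6)*(16 + I*√6)/4 = 30 - I*√6*(16 + I*√6)/24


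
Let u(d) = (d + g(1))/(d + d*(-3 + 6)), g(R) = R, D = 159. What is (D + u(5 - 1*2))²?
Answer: 228484/9 ≈ 25387.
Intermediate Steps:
u(d) = (1 + d)/(4*d) (u(d) = (d + 1)/(d + d*(-3 + 6)) = (1 + d)/(d + d*3) = (1 + d)/(d + 3*d) = (1 + d)/((4*d)) = (1 + d)*(1/(4*d)) = (1 + d)/(4*d))
(D + u(5 - 1*2))² = (159 + (1 + (5 - 1*2))/(4*(5 - 1*2)))² = (159 + (1 + (5 - 2))/(4*(5 - 2)))² = (159 + (¼)*(1 + 3)/3)² = (159 + (¼)*(⅓)*4)² = (159 + ⅓)² = (478/3)² = 228484/9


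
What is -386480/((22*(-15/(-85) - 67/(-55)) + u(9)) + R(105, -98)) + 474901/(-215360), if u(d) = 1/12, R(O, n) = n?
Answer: 84864411220321/14769173440 ≈ 5746.0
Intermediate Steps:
u(d) = 1/12
-386480/((22*(-15/(-85) - 67/(-55)) + u(9)) + R(105, -98)) + 474901/(-215360) = -386480/((22*(-15/(-85) - 67/(-55)) + 1/12) - 98) + 474901/(-215360) = -386480/((22*(-15*(-1/85) - 67*(-1/55)) + 1/12) - 98) + 474901*(-1/215360) = -386480/((22*(3/17 + 67/55) + 1/12) - 98) - 474901/215360 = -386480/((22*(1304/935) + 1/12) - 98) - 474901/215360 = -386480/((2608/85 + 1/12) - 98) - 474901/215360 = -386480/(31381/1020 - 98) - 474901/215360 = -386480/(-68579/1020) - 474901/215360 = -386480*(-1020/68579) - 474901/215360 = 394209600/68579 - 474901/215360 = 84864411220321/14769173440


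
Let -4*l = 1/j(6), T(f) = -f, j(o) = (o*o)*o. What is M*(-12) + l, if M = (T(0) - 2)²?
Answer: -41473/864 ≈ -48.001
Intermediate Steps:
j(o) = o³ (j(o) = o²*o = o³)
l = -1/864 (l = -1/(4*(6³)) = -¼/216 = -¼*1/216 = -1/864 ≈ -0.0011574)
M = 4 (M = (-1*0 - 2)² = (0 - 2)² = (-2)² = 4)
M*(-12) + l = 4*(-12) - 1/864 = -48 - 1/864 = -41473/864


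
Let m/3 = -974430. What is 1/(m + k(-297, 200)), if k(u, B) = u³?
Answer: -1/29121363 ≈ -3.4339e-8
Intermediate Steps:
m = -2923290 (m = 3*(-974430) = -2923290)
1/(m + k(-297, 200)) = 1/(-2923290 + (-297)³) = 1/(-2923290 - 26198073) = 1/(-29121363) = -1/29121363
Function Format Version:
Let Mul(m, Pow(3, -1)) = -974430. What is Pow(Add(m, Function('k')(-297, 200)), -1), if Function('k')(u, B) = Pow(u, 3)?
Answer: Rational(-1, 29121363) ≈ -3.4339e-8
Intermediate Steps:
m = -2923290 (m = Mul(3, -974430) = -2923290)
Pow(Add(m, Function('k')(-297, 200)), -1) = Pow(Add(-2923290, Pow(-297, 3)), -1) = Pow(Add(-2923290, -26198073), -1) = Pow(-29121363, -1) = Rational(-1, 29121363)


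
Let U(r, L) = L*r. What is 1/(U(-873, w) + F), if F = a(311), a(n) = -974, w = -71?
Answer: 1/61009 ≈ 1.6391e-5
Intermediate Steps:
F = -974
1/(U(-873, w) + F) = 1/(-71*(-873) - 974) = 1/(61983 - 974) = 1/61009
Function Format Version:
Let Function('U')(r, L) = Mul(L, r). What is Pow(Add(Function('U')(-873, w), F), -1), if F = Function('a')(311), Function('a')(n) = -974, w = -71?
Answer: Rational(1, 61009) ≈ 1.6391e-5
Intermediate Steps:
F = -974
Pow(Add(Function('U')(-873, w), F), -1) = Pow(Add(Mul(-71, -873), -974), -1) = Pow(Add(61983, -974), -1) = Pow(61009, -1) = Rational(1, 61009)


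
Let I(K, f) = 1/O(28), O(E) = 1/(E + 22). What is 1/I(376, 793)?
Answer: 1/50 ≈ 0.020000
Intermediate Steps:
O(E) = 1/(22 + E)
I(K, f) = 50 (I(K, f) = 1/(1/(22 + 28)) = 1/(1/50) = 50)
1/I(376, 793) = 1/50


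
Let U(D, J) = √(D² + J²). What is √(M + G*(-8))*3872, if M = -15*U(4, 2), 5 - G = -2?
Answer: 3872*√(-56 - 30*√5) ≈ 42957.0*I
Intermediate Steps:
G = 7 (G = 5 - 1*(-2) = 5 + 2 = 7)
M = -30*√5 (M = -15*√(4² + 2²) = -15*√(16 + 4) = -30*√5 ≈ -67.082)
√(M + G*(-8))*3872 = √(-30*√5 + 7*(-8))*3872 = √(-30*√5 - 56)*3872 = √(-56 - 30*√5)*3872 = 3872*√(-56 - 30*√5)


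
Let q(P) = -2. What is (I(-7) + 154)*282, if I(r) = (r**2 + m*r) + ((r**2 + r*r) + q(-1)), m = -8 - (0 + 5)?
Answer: 109980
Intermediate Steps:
m = -13 (m = -8 - 1*5 = -8 - 5 = -13)
I(r) = -2 - 13*r + 3*r**2 (I(r) = (r**2 - 13*r) + ((r**2 + r*r) - 2) = (r**2 - 13*r) + ((r**2 + r**2) - 2) = (r**2 - 13*r) + (2*r**2 - 2) = (r**2 - 13*r) + (-2 + 2*r**2) = -2 - 13*r + 3*r**2)
(I(-7) + 154)*282 = ((-2 - 13*(-7) + 3*(-7)**2) + 154)*282 = ((-2 + 91 + 3*49) + 154)*282 = ((-2 + 91 + 147) + 154)*282 = (236 + 154)*282 = 390*282 = 109980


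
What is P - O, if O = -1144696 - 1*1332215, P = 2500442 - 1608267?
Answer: 3369086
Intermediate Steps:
P = 892175
O = -2476911 (O = -1144696 - 1332215 = -2476911)
P - O = 892175 - 1*(-2476911) = 892175 + 2476911 = 3369086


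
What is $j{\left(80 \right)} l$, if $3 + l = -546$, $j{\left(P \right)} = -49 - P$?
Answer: $70821$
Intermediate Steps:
$l = -549$ ($l = -3 - 546 = -549$)
$j{\left(80 \right)} l = \left(-49 - 80\right) \left(-549\right) = \left(-129\right) \left(-549\right) = 70821$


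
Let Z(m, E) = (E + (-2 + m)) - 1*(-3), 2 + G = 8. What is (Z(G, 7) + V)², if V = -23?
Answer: 81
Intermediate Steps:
G = 6 (G = -2 + 8 = 6)
Z(m, E) = 1 + E + m (Z(m, E) = (-2 + E + m) + 3 = 1 + E + m)
(Z(G, 7) + V)² = ((1 + 7 + 6) - 23)² = (14 - 23)² = (-9)² = 81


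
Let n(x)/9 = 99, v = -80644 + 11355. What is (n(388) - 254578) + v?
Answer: -322976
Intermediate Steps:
v = -69289
n(x) = 891 (n(x) = 9*99 = 891)
(n(388) - 254578) + v = (891 - 254578) - 69289 = -253687 - 69289 = -322976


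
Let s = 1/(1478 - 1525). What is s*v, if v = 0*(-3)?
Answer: 0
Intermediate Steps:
v = 0
s = -1/47 (s = 1/(-47) = -1/47 ≈ -0.021277)
s*v = -1/47*0 = 0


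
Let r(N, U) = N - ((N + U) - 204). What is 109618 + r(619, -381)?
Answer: 110203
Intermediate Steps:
r(N, U) = 204 - U (r(N, U) = N - (-204 + N + U) = N + (204 - N - U) = 204 - U)
109618 + r(619, -381) = 109618 + (204 - 1*(-381)) = 109618 + (204 + 381) = 109618 + 585 = 110203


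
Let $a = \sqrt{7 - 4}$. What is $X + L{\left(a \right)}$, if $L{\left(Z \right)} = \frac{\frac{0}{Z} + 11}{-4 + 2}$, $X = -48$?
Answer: $- \frac{107}{2} \approx -53.5$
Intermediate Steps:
$a = \sqrt{3} \approx 1.732$
$L{\left(Z \right)} = - \frac{11}{2}$ ($L{\left(Z \right)} = \frac{0 + 11}{-2} = 11 \left(- \frac{1}{2}\right) = - \frac{11}{2}$)
$X + L{\left(a \right)} = -48 - \frac{11}{2} = - \frac{107}{2}$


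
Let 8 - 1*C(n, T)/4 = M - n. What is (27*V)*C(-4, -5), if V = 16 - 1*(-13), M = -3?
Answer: 21924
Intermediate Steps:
C(n, T) = 44 + 4*n (C(n, T) = 32 - 4*(-3 - n) = 32 + (12 + 4*n) = 44 + 4*n)
V = 29 (V = 16 + 13 = 29)
(27*V)*C(-4, -5) = (27*29)*(44 + 4*(-4)) = 783*(44 - 16) = 783*28 = 21924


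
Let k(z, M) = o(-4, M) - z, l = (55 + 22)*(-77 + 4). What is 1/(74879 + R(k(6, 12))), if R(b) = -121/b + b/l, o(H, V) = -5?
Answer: 511/38268791 ≈ 1.3353e-5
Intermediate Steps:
l = -5621 (l = 77*(-73) = -5621)
k(z, M) = -5 - z
R(b) = -121/b - b/5621 (R(b) = -121/b + b/(-5621) = -121/b + b*(-1/5621) = -121/b - b/5621)
1/(74879 + R(k(6, 12))) = 1/(74879 + (-121/(-5 - 1*6) - (-5 - 1*6)/5621)) = 1/(74879 + (-121/(-5 - 6) - (-5 - 6)/5621)) = 1/(74879 + (-121/(-11) - 1/5621*(-11))) = 1/(74879 + (-121*(-1/11) + 1/511)) = 1/(74879 + (11 + 1/511)) = 1/(74879 + 5622/511) = 1/(38268791/511) = 511/38268791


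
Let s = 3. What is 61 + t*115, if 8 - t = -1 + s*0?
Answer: 1096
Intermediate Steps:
t = 9 (t = 8 - (-1 + 3*0) = 8 - (-1 + 0) = 8 - 1*(-1) = 8 + 1 = 9)
61 + t*115 = 61 + 9*115 = 61 + 1035 = 1096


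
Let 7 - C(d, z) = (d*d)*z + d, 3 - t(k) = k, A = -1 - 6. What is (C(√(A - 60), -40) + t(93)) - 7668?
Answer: -10431 - I*√67 ≈ -10431.0 - 8.1853*I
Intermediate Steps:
A = -7
t(k) = 3 - k
C(d, z) = 7 - d - z*d² (C(d, z) = 7 - ((d*d)*z + d) = 7 - (d²*z + d) = 7 - (z*d² + d) = 7 - (d + z*d²) = 7 + (-d - z*d²) = 7 - d - z*d²)
(C(√(A - 60), -40) + t(93)) - 7668 = ((7 - √(-7 - 60) - 1*(-40)*(√(-7 - 60))²) + (3 - 1*93)) - 7668 = ((7 - √(-67) - 1*(-40)*(√(-67))²) + (3 - 93)) - 7668 = ((7 - I*√67 - 1*(-40)*(I*√67)²) - 90) - 7668 = ((7 - I*√67 - 1*(-40)*(-67)) - 90) - 7668 = ((7 - I*√67 - 2680) - 90) - 7668 = ((-2673 - I*√67) - 90) - 7668 = (-2763 - I*√67) - 7668 = -10431 - I*√67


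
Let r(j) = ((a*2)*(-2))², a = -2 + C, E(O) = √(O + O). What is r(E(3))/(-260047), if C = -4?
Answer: -576/260047 ≈ -0.0022150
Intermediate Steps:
E(O) = √2*√O (E(O) = √(2*O) = √2*√O)
a = -6 (a = -2 - 4 = -6)
r(j) = 576 (r(j) = (-6*2*(-2))² = (-12*(-2))² = 24² = 576)
r(E(3))/(-260047) = 576/(-260047) = 576*(-1/260047) = -576/260047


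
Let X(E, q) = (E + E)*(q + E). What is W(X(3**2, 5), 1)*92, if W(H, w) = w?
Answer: 92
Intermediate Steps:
X(E, q) = 2*E*(E + q) (X(E, q) = (2*E)*(E + q) = 2*E*(E + q))
W(X(3**2, 5), 1)*92 = 1*92 = 92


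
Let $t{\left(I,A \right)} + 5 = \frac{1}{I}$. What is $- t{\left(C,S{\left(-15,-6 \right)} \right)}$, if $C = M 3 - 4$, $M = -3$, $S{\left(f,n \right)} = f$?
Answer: $\frac{66}{13} \approx 5.0769$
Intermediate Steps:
$C = -13$ ($C = \left(-3\right) 3 - 4 = -9 - 4 = -13$)
$t{\left(I,A \right)} = -5 + \frac{1}{I}$
$- t{\left(C,S{\left(-15,-6 \right)} \right)} = - (-5 + \frac{1}{-13}) = - (-5 - \frac{1}{13}) = \left(-1\right) \left(- \frac{66}{13}\right) = \frac{66}{13}$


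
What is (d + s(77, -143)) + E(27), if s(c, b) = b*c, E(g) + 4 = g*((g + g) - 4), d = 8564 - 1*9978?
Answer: -11079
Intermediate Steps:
d = -1414 (d = 8564 - 9978 = -1414)
E(g) = -4 + g*(-4 + 2*g) (E(g) = -4 + g*((g + g) - 4) = -4 + g*(2*g - 4) = -4 + g*(-4 + 2*g))
(d + s(77, -143)) + E(27) = (-1414 - 143*77) + (-4 - 4*27 + 2*27²) = (-1414 - 11011) + (-4 - 108 + 2*729) = -12425 + (-4 - 108 + 1458) = -12425 + 1346 = -11079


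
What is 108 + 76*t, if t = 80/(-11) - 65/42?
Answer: -129902/231 ≈ -562.35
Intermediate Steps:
t = -4075/462 (t = 80*(-1/11) - 65*1/42 = -80/11 - 65/42 = -4075/462 ≈ -8.8203)
108 + 76*t = 108 + 76*(-4075/462) = 108 - 154850/231 = -129902/231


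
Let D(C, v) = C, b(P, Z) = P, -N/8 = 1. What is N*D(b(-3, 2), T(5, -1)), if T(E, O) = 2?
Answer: 24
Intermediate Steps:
N = -8 (N = -8*1 = -8)
N*D(b(-3, 2), T(5, -1)) = -8*(-3) = 24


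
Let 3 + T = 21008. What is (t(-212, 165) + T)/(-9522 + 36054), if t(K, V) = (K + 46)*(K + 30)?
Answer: 51217/26532 ≈ 1.9304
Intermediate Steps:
T = 21005 (T = -3 + 21008 = 21005)
t(K, V) = (30 + K)*(46 + K) (t(K, V) = (46 + K)*(30 + K) = (30 + K)*(46 + K))
(t(-212, 165) + T)/(-9522 + 36054) = ((1380 + (-212)**2 + 76*(-212)) + 21005)/(-9522 + 36054) = ((1380 + 44944 - 16112) + 21005)/26532 = (30212 + 21005)*(1/26532) = 51217*(1/26532) = 51217/26532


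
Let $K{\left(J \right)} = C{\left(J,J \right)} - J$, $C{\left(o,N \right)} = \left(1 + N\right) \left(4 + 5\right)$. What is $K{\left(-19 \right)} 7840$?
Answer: $-1121120$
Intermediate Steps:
$C{\left(o,N \right)} = 9 + 9 N$ ($C{\left(o,N \right)} = \left(1 + N\right) 9 = 9 + 9 N$)
$K{\left(J \right)} = 9 + 8 J$ ($K{\left(J \right)} = \left(9 + 9 J\right) - J = 9 + 8 J$)
$K{\left(-19 \right)} 7840 = \left(9 + 8 \left(-19\right)\right) 7840 = \left(9 - 152\right) 7840 = \left(-143\right) 7840 = -1121120$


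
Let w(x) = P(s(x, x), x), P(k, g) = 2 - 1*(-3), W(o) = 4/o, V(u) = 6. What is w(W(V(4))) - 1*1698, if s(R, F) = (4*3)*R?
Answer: -1693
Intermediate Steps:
s(R, F) = 12*R
P(k, g) = 5 (P(k, g) = 2 + 3 = 5)
w(x) = 5
w(W(V(4))) - 1*1698 = 5 - 1*1698 = 5 - 1698 = -1693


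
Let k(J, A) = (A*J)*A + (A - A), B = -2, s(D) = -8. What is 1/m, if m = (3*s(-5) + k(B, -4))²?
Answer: 1/3136 ≈ 0.00031888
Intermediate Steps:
k(J, A) = J*A² (k(J, A) = J*A² + 0 = J*A²)
m = 3136 (m = (3*(-8) - 2*(-4)²)² = (-24 - 2*16)² = (-24 - 32)² = (-56)² = 3136)
1/m = 1/3136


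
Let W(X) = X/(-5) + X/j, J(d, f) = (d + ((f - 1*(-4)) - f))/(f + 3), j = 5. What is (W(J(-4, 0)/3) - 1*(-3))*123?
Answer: 369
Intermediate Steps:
J(d, f) = (4 + d)/(3 + f) (J(d, f) = (d + ((f + 4) - f))/(3 + f) = (d + ((4 + f) - f))/(3 + f) = (d + 4)/(3 + f) = (4 + d)/(3 + f))
W(X) = 0 (W(X) = X/(-5) + X/5 = X*(-⅕) + X*(⅕) = -X/5 + X/5 = 0)
(W(J(-4, 0)/3) - 1*(-3))*123 = (0 - 1*(-3))*123 = (0 + 3)*123 = 3*123 = 369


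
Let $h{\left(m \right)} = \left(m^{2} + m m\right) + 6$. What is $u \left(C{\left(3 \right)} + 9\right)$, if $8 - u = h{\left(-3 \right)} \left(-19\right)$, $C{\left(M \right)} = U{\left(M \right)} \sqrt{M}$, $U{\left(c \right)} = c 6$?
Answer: $4176 + 8352 \sqrt{3} \approx 18642.0$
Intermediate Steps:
$h{\left(m \right)} = 6 + 2 m^{2}$ ($h{\left(m \right)} = \left(m^{2} + m^{2}\right) + 6 = 2 m^{2} + 6 = 6 + 2 m^{2}$)
$U{\left(c \right)} = 6 c$
$C{\left(M \right)} = 6 M^{\frac{3}{2}}$ ($C{\left(M \right)} = 6 M \sqrt{M} = 6 M^{\frac{3}{2}}$)
$u = 464$ ($u = 8 - \left(6 + 2 \left(-3\right)^{2}\right) \left(-19\right) = 8 - \left(6 + 2 \cdot 9\right) \left(-19\right) = 8 - \left(6 + 18\right) \left(-19\right) = 8 - 24 \left(-19\right) = 8 - -456 = 8 + 456 = 464$)
$u \left(C{\left(3 \right)} + 9\right) = 464 \left(6 \cdot 3^{\frac{3}{2}} + 9\right) = 464 \left(6 \cdot 3 \sqrt{3} + 9\right) = 464 \left(18 \sqrt{3} + 9\right) = 464 \left(9 + 18 \sqrt{3}\right) = 4176 + 8352 \sqrt{3}$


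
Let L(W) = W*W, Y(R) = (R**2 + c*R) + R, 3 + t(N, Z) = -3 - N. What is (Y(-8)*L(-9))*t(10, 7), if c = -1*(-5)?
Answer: -20736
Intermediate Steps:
c = 5
t(N, Z) = -6 - N (t(N, Z) = -3 + (-3 - N) = -6 - N)
Y(R) = R**2 + 6*R (Y(R) = (R**2 + 5*R) + R = R**2 + 6*R)
L(W) = W**2
(Y(-8)*L(-9))*t(10, 7) = (-8*(6 - 8)*(-9)**2)*(-6 - 1*10) = (-8*(-2)*81)*(-6 - 10) = (16*81)*(-16) = 1296*(-16) = -20736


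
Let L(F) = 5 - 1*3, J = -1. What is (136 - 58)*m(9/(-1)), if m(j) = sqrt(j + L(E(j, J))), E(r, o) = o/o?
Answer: 78*I*sqrt(7) ≈ 206.37*I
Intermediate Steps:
E(r, o) = 1
L(F) = 2 (L(F) = 5 - 3 = 2)
m(j) = sqrt(2 + j) (m(j) = sqrt(j + 2) = sqrt(2 + j))
(136 - 58)*m(9/(-1)) = (136 - 58)*sqrt(2 + 9/(-1)) = 78*sqrt(2 + 9*(-1)) = 78*sqrt(2 - 9) = 78*sqrt(-7) = 78*(I*sqrt(7)) = 78*I*sqrt(7)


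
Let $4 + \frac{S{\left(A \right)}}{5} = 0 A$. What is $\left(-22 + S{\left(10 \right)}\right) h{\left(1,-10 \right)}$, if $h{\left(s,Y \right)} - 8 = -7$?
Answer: $-42$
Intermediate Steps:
$S{\left(A \right)} = -20$ ($S{\left(A \right)} = -20 + 5 \cdot 0 A = -20 + 5 \cdot 0 = -20 + 0 = -20$)
$h{\left(s,Y \right)} = 1$ ($h{\left(s,Y \right)} = 8 - 7 = 1$)
$\left(-22 + S{\left(10 \right)}\right) h{\left(1,-10 \right)} = \left(-22 - 20\right) 1 = \left(-42\right) 1 = -42$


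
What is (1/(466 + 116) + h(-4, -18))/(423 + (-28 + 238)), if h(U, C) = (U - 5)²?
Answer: 47143/368406 ≈ 0.12796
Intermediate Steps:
h(U, C) = (-5 + U)²
(1/(466 + 116) + h(-4, -18))/(423 + (-28 + 238)) = (1/(466 + 116) + (-5 - 4)²)/(423 + (-28 + 238)) = (1/582 + (-9)²)/(423 + 210) = (1/582 + 81)/633 = (1/633)*(47143/582) = 47143/368406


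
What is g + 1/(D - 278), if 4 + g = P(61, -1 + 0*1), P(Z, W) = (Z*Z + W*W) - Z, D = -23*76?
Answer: 7409081/2026 ≈ 3657.0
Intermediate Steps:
D = -1748
P(Z, W) = W² + Z² - Z (P(Z, W) = (Z² + W²) - Z = (W² + Z²) - Z = W² + Z² - Z)
g = 3657 (g = -4 + ((-1 + 0*1)² + 61² - 1*61) = -4 + ((-1 + 0)² + 3721 - 61) = -4 + ((-1)² + 3721 - 61) = -4 + (1 + 3721 - 61) = -4 + 3661 = 3657)
g + 1/(D - 278) = 3657 + 1/(-1748 - 278) = 3657 + 1/(-2026) = 3657 - 1/2026 = 7409081/2026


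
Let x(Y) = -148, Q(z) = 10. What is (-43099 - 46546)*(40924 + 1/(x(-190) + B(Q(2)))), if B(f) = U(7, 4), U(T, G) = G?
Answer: -528282915475/144 ≈ -3.6686e+9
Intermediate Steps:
B(f) = 4
(-43099 - 46546)*(40924 + 1/(x(-190) + B(Q(2)))) = (-43099 - 46546)*(40924 + 1/(-148 + 4)) = -89645*(40924 + 1/(-144)) = -89645*(40924 - 1/144) = -89645*5893055/144 = -528282915475/144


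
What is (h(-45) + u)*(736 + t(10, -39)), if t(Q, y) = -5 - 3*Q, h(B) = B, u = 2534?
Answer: 1744789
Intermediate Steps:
(h(-45) + u)*(736 + t(10, -39)) = (-45 + 2534)*(736 + (-5 - 3*10)) = 2489*(736 + (-5 - 30)) = 2489*(736 - 35) = 2489*701 = 1744789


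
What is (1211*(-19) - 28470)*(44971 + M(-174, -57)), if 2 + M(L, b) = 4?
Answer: -2315165067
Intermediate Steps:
M(L, b) = 2 (M(L, b) = -2 + 4 = 2)
(1211*(-19) - 28470)*(44971 + M(-174, -57)) = (1211*(-19) - 28470)*(44971 + 2) = (-23009 - 28470)*44973 = -51479*44973 = -2315165067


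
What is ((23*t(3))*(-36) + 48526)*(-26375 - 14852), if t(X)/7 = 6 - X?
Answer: -1283726326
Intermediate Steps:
t(X) = 42 - 7*X (t(X) = 7*(6 - X) = 42 - 7*X)
((23*t(3))*(-36) + 48526)*(-26375 - 14852) = ((23*(42 - 7*3))*(-36) + 48526)*(-26375 - 14852) = ((23*(42 - 21))*(-36) + 48526)*(-41227) = ((23*21)*(-36) + 48526)*(-41227) = (483*(-36) + 48526)*(-41227) = (-17388 + 48526)*(-41227) = 31138*(-41227) = -1283726326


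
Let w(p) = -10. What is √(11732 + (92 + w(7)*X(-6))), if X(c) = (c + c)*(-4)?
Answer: 4*√709 ≈ 106.51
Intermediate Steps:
X(c) = -8*c (X(c) = (2*c)*(-4) = -8*c)
√(11732 + (92 + w(7)*X(-6))) = √(11732 + (92 - (-80)*(-6))) = √(11732 + (92 - 10*48)) = √(11732 + (92 - 480)) = √(11732 - 388) = √11344 = 4*√709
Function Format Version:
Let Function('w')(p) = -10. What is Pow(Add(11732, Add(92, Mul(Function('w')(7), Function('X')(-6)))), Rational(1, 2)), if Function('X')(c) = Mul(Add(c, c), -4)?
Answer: Mul(4, Pow(709, Rational(1, 2))) ≈ 106.51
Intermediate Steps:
Function('X')(c) = Mul(-8, c) (Function('X')(c) = Mul(Mul(2, c), -4) = Mul(-8, c))
Pow(Add(11732, Add(92, Mul(Function('w')(7), Function('X')(-6)))), Rational(1, 2)) = Pow(Add(11732, Add(92, Mul(-10, Mul(-8, -6)))), Rational(1, 2)) = Pow(Add(11732, Add(92, Mul(-10, 48))), Rational(1, 2)) = Pow(Add(11732, Add(92, -480)), Rational(1, 2)) = Pow(Add(11732, -388), Rational(1, 2)) = Pow(11344, Rational(1, 2)) = Mul(4, Pow(709, Rational(1, 2)))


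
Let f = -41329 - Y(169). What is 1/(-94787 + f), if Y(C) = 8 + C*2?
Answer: -1/136462 ≈ -7.3280e-6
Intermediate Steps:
Y(C) = 8 + 2*C
f = -41675 (f = -41329 - (8 + 2*169) = -41329 - (8 + 338) = -41329 - 1*346 = -41329 - 346 = -41675)
1/(-94787 + f) = 1/(-94787 - 41675) = 1/(-136462) = -1/136462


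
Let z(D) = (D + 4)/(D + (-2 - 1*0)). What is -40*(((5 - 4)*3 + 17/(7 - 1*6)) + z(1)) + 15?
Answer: -585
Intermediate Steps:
z(D) = (4 + D)/(-2 + D) (z(D) = (4 + D)/(D + (-2 + 0)) = (4 + D)/(D - 2) = (4 + D)/(-2 + D))
-40*(((5 - 4)*3 + 17/(7 - 1*6)) + z(1)) + 15 = -40*(((5 - 4)*3 + 17/(7 - 1*6)) + (4 + 1)/(-2 + 1)) + 15 = -40*((1*3 + 17/(7 - 6)) + 5/(-1)) + 15 = -40*((3 + 17/1) - 1*5) + 15 = -40*((3 + 17*1) - 5) + 15 = -40*((3 + 17) - 5) + 15 = -40*(20 - 5) + 15 = -40*15 + 15 = -600 + 15 = -585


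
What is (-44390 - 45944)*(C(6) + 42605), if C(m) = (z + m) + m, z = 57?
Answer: -3854913116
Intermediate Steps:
C(m) = 57 + 2*m (C(m) = (57 + m) + m = 57 + 2*m)
(-44390 - 45944)*(C(6) + 42605) = (-44390 - 45944)*((57 + 2*6) + 42605) = -90334*((57 + 12) + 42605) = -90334*(69 + 42605) = -90334*42674 = -3854913116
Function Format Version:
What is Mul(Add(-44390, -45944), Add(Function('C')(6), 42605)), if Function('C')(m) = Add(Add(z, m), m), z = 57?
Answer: -3854913116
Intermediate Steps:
Function('C')(m) = Add(57, Mul(2, m)) (Function('C')(m) = Add(Add(57, m), m) = Add(57, Mul(2, m)))
Mul(Add(-44390, -45944), Add(Function('C')(6), 42605)) = Mul(Add(-44390, -45944), Add(Add(57, Mul(2, 6)), 42605)) = Mul(-90334, Add(Add(57, 12), 42605)) = Mul(-90334, Add(69, 42605)) = Mul(-90334, 42674) = -3854913116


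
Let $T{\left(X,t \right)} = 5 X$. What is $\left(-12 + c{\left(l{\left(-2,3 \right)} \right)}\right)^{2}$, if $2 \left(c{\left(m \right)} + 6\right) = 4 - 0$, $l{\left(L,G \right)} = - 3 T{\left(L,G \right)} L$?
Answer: $256$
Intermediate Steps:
$l{\left(L,G \right)} = - 15 L^{2}$ ($l{\left(L,G \right)} = - 3 \cdot 5 L L = - 15 L L = - 15 L^{2}$)
$c{\left(m \right)} = -4$ ($c{\left(m \right)} = -6 + \frac{4 - 0}{2} = -6 + \frac{4 + 0}{2} = -6 + \frac{1}{2} \cdot 4 = -6 + 2 = -4$)
$\left(-12 + c{\left(l{\left(-2,3 \right)} \right)}\right)^{2} = \left(-12 - 4\right)^{2} = \left(-16\right)^{2} = 256$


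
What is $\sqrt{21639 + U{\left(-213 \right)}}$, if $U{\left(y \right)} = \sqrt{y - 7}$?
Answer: $\sqrt{21639 + 2 i \sqrt{55}} \approx 147.1 + 0.0504 i$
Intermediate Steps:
$U{\left(y \right)} = \sqrt{-7 + y}$
$\sqrt{21639 + U{\left(-213 \right)}} = \sqrt{21639 + \sqrt{-7 - 213}} = \sqrt{21639 + \sqrt{-220}} = \sqrt{21639 + 2 i \sqrt{55}}$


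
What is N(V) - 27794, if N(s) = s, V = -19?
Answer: -27813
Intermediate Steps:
N(V) - 27794 = -19 - 27794 = -27813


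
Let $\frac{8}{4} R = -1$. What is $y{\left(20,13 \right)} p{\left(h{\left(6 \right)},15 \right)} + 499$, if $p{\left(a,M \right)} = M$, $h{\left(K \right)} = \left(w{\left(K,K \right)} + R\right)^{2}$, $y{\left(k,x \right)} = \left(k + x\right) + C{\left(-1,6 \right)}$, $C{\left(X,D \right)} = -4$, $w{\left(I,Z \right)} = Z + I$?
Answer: $934$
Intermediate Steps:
$w{\left(I,Z \right)} = I + Z$
$R = - \frac{1}{2}$ ($R = \frac{1}{2} \left(-1\right) = - \frac{1}{2} \approx -0.5$)
$y{\left(k,x \right)} = -4 + k + x$ ($y{\left(k,x \right)} = \left(k + x\right) - 4 = -4 + k + x$)
$h{\left(K \right)} = \left(- \frac{1}{2} + 2 K\right)^{2}$ ($h{\left(K \right)} = \left(\left(K + K\right) - \frac{1}{2}\right)^{2} = \left(2 K - \frac{1}{2}\right)^{2} = \left(- \frac{1}{2} + 2 K\right)^{2}$)
$y{\left(20,13 \right)} p{\left(h{\left(6 \right)},15 \right)} + 499 = \left(-4 + 20 + 13\right) 15 + 499 = 29 \cdot 15 + 499 = 435 + 499 = 934$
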